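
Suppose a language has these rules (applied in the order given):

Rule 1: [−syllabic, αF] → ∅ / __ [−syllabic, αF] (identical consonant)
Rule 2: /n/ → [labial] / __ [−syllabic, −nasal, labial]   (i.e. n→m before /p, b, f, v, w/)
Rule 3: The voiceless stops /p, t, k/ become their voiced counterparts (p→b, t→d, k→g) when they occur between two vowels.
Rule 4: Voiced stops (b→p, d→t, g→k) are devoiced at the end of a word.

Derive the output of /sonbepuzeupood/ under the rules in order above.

sombebuzeuboot

Rule 1 (degemination): no segment meets the environment; /sonbepuzeupood/ is unchanged.
Rule 2 (nasal place assimilation): /n/ precedes the labial consonant /b/, so it assimilates in place to [m]. /sonbepuzeupood/ → sombepuzeupood.
Rule 3 (intervocalic voicing): /p/ is a voiceless stop between vowels /e/ and /u/, so it voices to [b]. /p/ is a voiceless stop between vowels /u/ and /o/, so it voices to [b]. /sombepuzeupood/ → sombebuzeubood.
Rule 4 (final devoicing): /d/ is a voiced stop in word-final position, so it devoices to [t]. /sombebuzeubood/ → sombebuzeuboot.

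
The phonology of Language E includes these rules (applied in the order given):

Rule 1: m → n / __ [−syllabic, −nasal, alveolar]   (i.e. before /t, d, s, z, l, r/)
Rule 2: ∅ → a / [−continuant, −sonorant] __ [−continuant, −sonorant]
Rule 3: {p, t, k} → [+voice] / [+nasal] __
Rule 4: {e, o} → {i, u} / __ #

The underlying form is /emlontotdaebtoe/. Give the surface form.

Rule 1 (nasal place assimilation): /m/ precedes the alveolar consonant /l/, so it assimilates in place to [n]. /emlontotdaebtoe/ → enlontotdaebtoe.
Rule 2 (stop-cluster a-epenthesis): /t/ and /d/ form a stop–stop cluster, so [a] is inserted between them. /b/ and /t/ form a stop–stop cluster, so [a] is inserted between them. /enlontotdaebtoe/ → enlontotadaebatoe.
Rule 3 (post-nasal voicing): /t/ is a voiceless stop immediately after the nasal /n/, so it voices to [d]. /enlontotadaebatoe/ → enlondotadaebatoe.
Rule 4 (final vowel raising): /e/ is a mid vowel in word-final position, so it raises to [i]. /enlondotadaebatoe/ → enlondotadaebatoi.

enlondotadaebatoi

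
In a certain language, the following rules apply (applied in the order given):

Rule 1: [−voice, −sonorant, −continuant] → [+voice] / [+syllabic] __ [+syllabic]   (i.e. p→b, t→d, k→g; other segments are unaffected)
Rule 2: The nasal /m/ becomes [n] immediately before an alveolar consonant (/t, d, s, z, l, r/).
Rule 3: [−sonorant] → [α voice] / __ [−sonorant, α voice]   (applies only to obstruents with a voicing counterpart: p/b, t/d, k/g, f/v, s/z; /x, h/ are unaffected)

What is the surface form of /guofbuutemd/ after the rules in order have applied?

guovbuudend

Rule 1 (intervocalic voicing): /t/ is a voiceless stop between vowels /u/ and /e/, so it voices to [d]. /guofbuutemd/ → guofbuudemd.
Rule 2 (nasal place assimilation): /m/ precedes the alveolar consonant /d/, so it assimilates in place to [n]. /guofbuudemd/ → guofbuudend.
Rule 3 (regressive voicing assimilation): /f/ precedes the voiced obstruent /b/, so it voices to [v] by assimilation. /guofbuudend/ → guovbuudend.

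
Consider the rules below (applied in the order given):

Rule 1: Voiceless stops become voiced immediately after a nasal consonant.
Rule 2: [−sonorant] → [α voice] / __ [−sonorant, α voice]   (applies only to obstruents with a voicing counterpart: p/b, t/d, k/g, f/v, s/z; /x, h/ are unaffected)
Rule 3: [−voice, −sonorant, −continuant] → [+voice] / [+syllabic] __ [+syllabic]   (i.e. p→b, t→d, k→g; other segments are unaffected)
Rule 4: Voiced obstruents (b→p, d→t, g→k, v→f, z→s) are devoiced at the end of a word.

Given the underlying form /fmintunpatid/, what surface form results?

Rule 1 (post-nasal voicing): /t/ is a voiceless stop immediately after the nasal /n/, so it voices to [d]. /p/ is a voiceless stop immediately after the nasal /n/, so it voices to [b]. /fmintunpatid/ → fmindunbatid.
Rule 2 (regressive voicing assimilation): no segment meets the environment; /fmindunbatid/ is unchanged.
Rule 3 (intervocalic voicing): /t/ is a voiceless stop between vowels /a/ and /i/, so it voices to [d]. /fmindunbatid/ → fmindunbadid.
Rule 4 (final devoicing): /d/ is a voiced obstruent in word-final position, so it devoices to [t]. /fmindunbadid/ → fmindunbadit.

fmindunbadit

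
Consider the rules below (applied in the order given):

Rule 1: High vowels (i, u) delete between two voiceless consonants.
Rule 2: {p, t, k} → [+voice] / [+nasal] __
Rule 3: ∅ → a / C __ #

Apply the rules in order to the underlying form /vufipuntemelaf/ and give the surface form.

Rule 1 (high vowel syncope): /i/ is a high vowel flanked by voiceless consonants /f/ and /p/, so it deletes. /vufipuntemelaf/ → vufpuntemelaf.
Rule 2 (post-nasal voicing): /t/ is a voiceless stop immediately after the nasal /n/, so it voices to [d]. /vufpuntemelaf/ → vufpundemelaf.
Rule 3 (final a-epenthesis): the form ends in the consonant /f/, so [a] is inserted word-finally. /vufpundemelaf/ → vufpundemelafa.

vufpundemelafa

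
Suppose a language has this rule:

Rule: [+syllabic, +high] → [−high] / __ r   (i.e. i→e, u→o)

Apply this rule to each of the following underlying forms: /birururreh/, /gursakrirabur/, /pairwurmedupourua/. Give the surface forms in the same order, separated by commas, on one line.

/birururreh/: /i/ is a high vowel immediately before /r/, so it lowers to [e]. /u/ is a high vowel immediately before /r/, so it lowers to [o]. /u/ is a high vowel immediately before /r/, so it lowers to [o]. → [berororreh].
/gursakrirabur/: /u/ is a high vowel immediately before /r/, so it lowers to [o]. /i/ is a high vowel immediately before /r/, so it lowers to [e]. /u/ is a high vowel immediately before /r/, so it lowers to [o]. → [gorsakrerabor].
/pairwurmedupourua/: /i/ is a high vowel immediately before /r/, so it lowers to [e]. /u/ is a high vowel immediately before /r/, so it lowers to [o]. /u/ is a high vowel immediately before /r/, so it lowers to [o]. → [paerwormedupoorua].

berororreh, gorsakrerabor, paerwormedupoorua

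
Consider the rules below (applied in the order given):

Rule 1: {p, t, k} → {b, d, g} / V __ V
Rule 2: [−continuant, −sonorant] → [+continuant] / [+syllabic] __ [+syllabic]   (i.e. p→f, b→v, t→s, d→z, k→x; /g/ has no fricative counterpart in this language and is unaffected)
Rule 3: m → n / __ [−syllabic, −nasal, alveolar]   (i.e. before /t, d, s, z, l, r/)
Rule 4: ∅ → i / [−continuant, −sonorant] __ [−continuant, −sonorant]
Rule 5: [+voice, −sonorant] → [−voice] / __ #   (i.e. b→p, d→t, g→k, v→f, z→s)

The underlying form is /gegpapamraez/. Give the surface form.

gegipavanraes

Rule 1 (intervocalic voicing): /p/ is a voiceless stop between vowels /a/ and /a/, so it voices to [b]. /gegpapamraez/ → gegpabamraez.
Rule 2 (intervocalic spirantization): /b/ is a stop between vowels /a/ and /a/, so it spirantizes to the fricative [v]. /gegpabamraez/ → gegpavamraez.
Rule 3 (nasal place assimilation): /m/ precedes the alveolar consonant /r/, so it assimilates in place to [n]. /gegpavamraez/ → gegpavanraez.
Rule 4 (stop-cluster i-epenthesis): /g/ and /p/ form a stop–stop cluster, so [i] is inserted between them. /gegpavanraez/ → gegipavanraez.
Rule 5 (final devoicing): /z/ is a voiced obstruent in word-final position, so it devoices to [s]. /gegipavanraez/ → gegipavanraes.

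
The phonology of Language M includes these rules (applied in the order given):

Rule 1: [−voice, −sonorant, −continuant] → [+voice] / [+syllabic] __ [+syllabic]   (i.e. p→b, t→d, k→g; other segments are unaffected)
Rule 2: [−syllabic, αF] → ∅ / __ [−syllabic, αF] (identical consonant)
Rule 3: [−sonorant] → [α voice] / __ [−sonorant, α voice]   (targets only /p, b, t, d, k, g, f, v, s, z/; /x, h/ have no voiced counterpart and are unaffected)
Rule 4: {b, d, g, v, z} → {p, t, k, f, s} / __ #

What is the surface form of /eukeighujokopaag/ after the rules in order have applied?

Rule 1 (intervocalic voicing): /k/ is a voiceless stop between vowels /u/ and /e/, so it voices to [g]. /k/ is a voiceless stop between vowels /o/ and /o/, so it voices to [g]. /p/ is a voiceless stop between vowels /o/ and /a/, so it voices to [b]. /eukeighujokopaag/ → eugeighujogobaag.
Rule 2 (degemination): no segment meets the environment; /eugeighujogobaag/ is unchanged.
Rule 3 (regressive voicing assimilation): /g/ precedes the voiceless obstruent /h/, so it devoices to [k] by assimilation. /eugeighujogobaag/ → eugeikhujogobaag.
Rule 4 (final devoicing): /g/ is a voiced obstruent in word-final position, so it devoices to [k]. /eugeikhujogobaag/ → eugeikhujogobaak.

eugeikhujogobaak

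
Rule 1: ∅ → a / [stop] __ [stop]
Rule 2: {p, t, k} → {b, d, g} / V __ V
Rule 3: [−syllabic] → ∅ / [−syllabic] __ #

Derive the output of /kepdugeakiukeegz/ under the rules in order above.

kebadugeagiugeeg

Rule 1 (stop-cluster a-epenthesis): /p/ and /d/ form a stop–stop cluster, so [a] is inserted between them. /kepdugeakiukeegz/ → kepadugeakiukeegz.
Rule 2 (intervocalic voicing): /p/ is a voiceless stop between vowels /e/ and /a/, so it voices to [b]. /k/ is a voiceless stop between vowels /a/ and /i/, so it voices to [g]. /k/ is a voiceless stop between vowels /u/ and /e/, so it voices to [g]. /kepadugeakiukeegz/ → kebadugeagiugeegz.
Rule 3 (final cluster simplification): /z/ is the second consonant of a word-final cluster /gz/, so it deletes. /kebadugeagiugeegz/ → kebadugeagiugeeg.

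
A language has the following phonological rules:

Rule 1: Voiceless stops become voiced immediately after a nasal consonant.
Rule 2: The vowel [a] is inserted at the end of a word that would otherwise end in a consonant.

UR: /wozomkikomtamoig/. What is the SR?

Rule 1 (post-nasal voicing): /k/ is a voiceless stop immediately after the nasal /m/, so it voices to [g]. /t/ is a voiceless stop immediately after the nasal /m/, so it voices to [d]. /wozomkikomtamoig/ → wozomgikomdamoig.
Rule 2 (final a-epenthesis): the form ends in the consonant /g/, so [a] is inserted word-finally. /wozomgikomdamoig/ → wozomgikomdamoiga.

wozomgikomdamoiga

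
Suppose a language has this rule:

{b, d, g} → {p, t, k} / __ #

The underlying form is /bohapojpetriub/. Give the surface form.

bohapojpetriup

/b/ is a voiced stop in word-final position, so it devoices to [p].
The other instance of /b/ does not occur in the required environment and remains unchanged.
Surface form: [bohapojpetriup].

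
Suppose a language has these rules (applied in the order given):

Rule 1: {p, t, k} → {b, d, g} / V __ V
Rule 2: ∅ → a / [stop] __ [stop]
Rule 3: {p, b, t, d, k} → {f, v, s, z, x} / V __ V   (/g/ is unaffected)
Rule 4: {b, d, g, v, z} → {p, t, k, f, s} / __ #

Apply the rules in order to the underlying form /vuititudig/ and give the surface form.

Rule 1 (intervocalic voicing): /t/ is a voiceless stop between vowels /i/ and /i/, so it voices to [d]. /t/ is a voiceless stop between vowels /i/ and /u/, so it voices to [d]. /vuititudig/ → vuididudig.
Rule 2 (stop-cluster a-epenthesis): no segment meets the environment; /vuididudig/ is unchanged.
Rule 3 (intervocalic spirantization): /d/ is a stop between vowels /i/ and /i/, so it spirantizes to the fricative [z]. /d/ is a stop between vowels /i/ and /u/, so it spirantizes to the fricative [z]. /d/ is a stop between vowels /u/ and /i/, so it spirantizes to the fricative [z]. /vuididudig/ → vuizizuzig.
Rule 4 (final devoicing): /g/ is a voiced obstruent in word-final position, so it devoices to [k]. /vuizizuzig/ → vuizizuzik.

vuizizuzik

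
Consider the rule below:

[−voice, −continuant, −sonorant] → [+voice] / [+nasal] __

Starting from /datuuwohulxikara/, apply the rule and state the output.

datuuwohulxikara

No segment of /datuuwohulxikara/ meets the structural description of the rule, so the form surfaces unchanged.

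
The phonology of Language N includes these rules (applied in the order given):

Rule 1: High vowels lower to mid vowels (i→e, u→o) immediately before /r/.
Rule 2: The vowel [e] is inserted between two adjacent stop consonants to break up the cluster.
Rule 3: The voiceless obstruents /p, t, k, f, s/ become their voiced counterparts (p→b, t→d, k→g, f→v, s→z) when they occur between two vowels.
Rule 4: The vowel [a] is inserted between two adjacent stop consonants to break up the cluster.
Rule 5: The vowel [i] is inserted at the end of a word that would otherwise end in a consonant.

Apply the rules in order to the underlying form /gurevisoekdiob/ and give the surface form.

gorevizoegediobi

Rule 1 (pre-rhotic lowering): /u/ is a high vowel immediately before /r/, so it lowers to [o]. /gurevisoekdiob/ → gorevisoekdiob.
Rule 2 (stop-cluster e-epenthesis): /k/ and /d/ form a stop–stop cluster, so [e] is inserted between them. /gorevisoekdiob/ → gorevisoekediob.
Rule 3 (intervocalic voicing): /s/ is a voiceless obstruent between vowels /i/ and /o/, so it voices to [z]. /k/ is a voiceless obstruent between vowels /e/ and /e/, so it voices to [g]. /gorevisoekediob/ → gorevizoegediob.
Rule 4 (stop-cluster a-epenthesis): no segment meets the environment; /gorevizoegediob/ is unchanged.
Rule 5 (final i-epenthesis): the form ends in the consonant /b/, so [i] is inserted word-finally. /gorevizoegediob/ → gorevizoegediobi.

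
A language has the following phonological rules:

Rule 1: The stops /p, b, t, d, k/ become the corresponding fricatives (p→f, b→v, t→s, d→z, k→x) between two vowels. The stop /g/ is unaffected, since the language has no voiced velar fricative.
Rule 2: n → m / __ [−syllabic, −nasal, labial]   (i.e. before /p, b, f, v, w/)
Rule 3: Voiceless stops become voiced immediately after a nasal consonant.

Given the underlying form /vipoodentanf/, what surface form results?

Rule 1 (intervocalic spirantization): /p/ is a stop between vowels /i/ and /o/, so it spirantizes to the fricative [f]. /d/ is a stop between vowels /o/ and /e/, so it spirantizes to the fricative [z]. /vipoodentanf/ → vifoozentanf.
Rule 2 (nasal place assimilation): /n/ precedes the labial consonant /f/, so it assimilates in place to [m]. /vifoozentanf/ → vifoozentamf.
Rule 3 (post-nasal voicing): /t/ is a voiceless stop immediately after the nasal /n/, so it voices to [d]. /vifoozentamf/ → vifoozendamf.

vifoozendamf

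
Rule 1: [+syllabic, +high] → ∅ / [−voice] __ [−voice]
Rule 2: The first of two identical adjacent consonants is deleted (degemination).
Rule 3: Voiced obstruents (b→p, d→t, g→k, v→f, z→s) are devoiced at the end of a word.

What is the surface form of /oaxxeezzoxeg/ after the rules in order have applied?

Rule 1 (high vowel syncope): no segment meets the environment; /oaxxeezzoxeg/ is unchanged.
Rule 2 (degemination): /xx/ is a geminate; the first /x/ deletes. /zz/ is a geminate; the first /z/ deletes. /oaxxeezzoxeg/ → oaxeezoxeg.
Rule 3 (final devoicing): /g/ is a voiced obstruent in word-final position, so it devoices to [k]. /oaxeezoxeg/ → oaxeezoxek.

oaxeezoxek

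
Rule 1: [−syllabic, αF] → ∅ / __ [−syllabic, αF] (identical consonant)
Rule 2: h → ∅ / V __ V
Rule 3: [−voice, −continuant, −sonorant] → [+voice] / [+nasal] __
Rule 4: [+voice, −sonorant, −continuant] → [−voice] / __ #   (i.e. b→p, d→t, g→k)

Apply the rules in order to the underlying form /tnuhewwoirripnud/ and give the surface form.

Rule 1 (degemination): /ww/ is a geminate; the first /w/ deletes. /rr/ is a geminate; the first /r/ deletes. /tnuhewwoirripnud/ → tnuhewoiripnud.
Rule 2 (intervocalic h-deletion): /h/ occurs between vowels /u/ and /e/, so it deletes. /tnuhewoiripnud/ → tnuewoiripnud.
Rule 3 (post-nasal voicing): no segment meets the environment; /tnuewoiripnud/ is unchanged.
Rule 4 (final devoicing): /d/ is a voiced stop in word-final position, so it devoices to [t]. /tnuewoiripnud/ → tnuewoiripnut.

tnuewoiripnut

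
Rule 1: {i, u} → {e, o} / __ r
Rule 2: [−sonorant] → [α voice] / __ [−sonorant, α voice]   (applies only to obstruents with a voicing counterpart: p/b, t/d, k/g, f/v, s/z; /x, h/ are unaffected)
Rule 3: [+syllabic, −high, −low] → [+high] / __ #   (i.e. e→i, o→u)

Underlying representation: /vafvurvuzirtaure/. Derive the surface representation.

Rule 1 (pre-rhotic lowering): /u/ is a high vowel immediately before /r/, so it lowers to [o]. /i/ is a high vowel immediately before /r/, so it lowers to [e]. /u/ is a high vowel immediately before /r/, so it lowers to [o]. /vafvurvuzirtaure/ → vafvorvuzertaore.
Rule 2 (regressive voicing assimilation): /f/ precedes the voiced obstruent /v/, so it voices to [v] by assimilation. /vafvorvuzertaore/ → vavvorvuzertaore.
Rule 3 (final vowel raising): /e/ is a mid vowel in word-final position, so it raises to [i]. /vavvorvuzertaore/ → vavvorvuzertaori.

vavvorvuzertaori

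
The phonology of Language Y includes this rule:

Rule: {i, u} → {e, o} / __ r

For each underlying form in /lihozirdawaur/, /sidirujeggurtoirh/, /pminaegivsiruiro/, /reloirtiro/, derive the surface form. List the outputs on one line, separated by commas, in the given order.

/lihozirdawaur/: /i/ is a high vowel immediately before /r/, so it lowers to [e]. /u/ is a high vowel immediately before /r/, so it lowers to [o]. → [lihozerdawaor].
/sidirujeggurtoirh/: /i/ is a high vowel immediately before /r/, so it lowers to [e]. /u/ is a high vowel immediately before /r/, so it lowers to [o]. /i/ is a high vowel immediately before /r/, so it lowers to [e]. → [siderujeggortoerh].
/pminaegivsiruiro/: /i/ is a high vowel immediately before /r/, so it lowers to [e]. /i/ is a high vowel immediately before /r/, so it lowers to [e]. → [pminaegivseruero].
/reloirtiro/: /i/ is a high vowel immediately before /r/, so it lowers to [e]. /i/ is a high vowel immediately before /r/, so it lowers to [e]. → [reloertero].

lihozerdawaor, siderujeggortoerh, pminaegivseruero, reloertero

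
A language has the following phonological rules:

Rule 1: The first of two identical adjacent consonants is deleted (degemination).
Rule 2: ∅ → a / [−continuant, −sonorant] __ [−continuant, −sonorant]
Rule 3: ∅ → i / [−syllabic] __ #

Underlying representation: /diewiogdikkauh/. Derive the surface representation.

diewiogadikauhi

Rule 1 (degemination): /kk/ is a geminate; the first /k/ deletes. /diewiogdikkauh/ → diewiogdikauh.
Rule 2 (stop-cluster a-epenthesis): /g/ and /d/ form a stop–stop cluster, so [a] is inserted between them. /diewiogdikauh/ → diewiogadikauh.
Rule 3 (final i-epenthesis): the form ends in the consonant /h/, so [i] is inserted word-finally. /diewiogadikauh/ → diewiogadikauhi.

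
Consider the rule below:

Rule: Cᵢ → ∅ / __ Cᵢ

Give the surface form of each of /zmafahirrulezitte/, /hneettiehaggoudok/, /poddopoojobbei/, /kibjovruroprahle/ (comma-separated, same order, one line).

/zmafahirrulezitte/: /rr/ is a geminate; the first /r/ deletes. /tt/ is a geminate; the first /t/ deletes. → [zmafahirulezite].
/hneettiehaggoudok/: /tt/ is a geminate; the first /t/ deletes. /gg/ is a geminate; the first /g/ deletes. → [hneetiehagoudok].
/poddopoojobbei/: /dd/ is a geminate; the first /d/ deletes. /bb/ is a geminate; the first /b/ deletes. → [podopoojobei].
/kibjovruroprahle/: the rule's environment is not met; surfaces unchanged as [kibjovruroprahle].

zmafahirulezite, hneetiehagoudok, podopoojobei, kibjovruroprahle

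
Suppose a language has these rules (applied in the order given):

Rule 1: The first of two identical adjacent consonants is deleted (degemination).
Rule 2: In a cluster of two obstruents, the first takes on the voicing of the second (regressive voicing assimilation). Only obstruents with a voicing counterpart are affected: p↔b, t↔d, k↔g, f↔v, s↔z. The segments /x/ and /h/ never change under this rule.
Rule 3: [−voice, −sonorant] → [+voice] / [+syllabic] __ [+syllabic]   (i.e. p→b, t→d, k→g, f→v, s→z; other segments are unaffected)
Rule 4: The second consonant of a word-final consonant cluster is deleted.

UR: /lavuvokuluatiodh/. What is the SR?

lavuvoguluadiot

Rule 1 (degemination): no segment meets the environment; /lavuvokuluatiodh/ is unchanged.
Rule 2 (regressive voicing assimilation): /d/ precedes the voiceless obstruent /h/, so it devoices to [t] by assimilation. /lavuvokuluatiodh/ → lavuvokuluatioth.
Rule 3 (intervocalic voicing): /k/ is a voiceless obstruent between vowels /o/ and /u/, so it voices to [g]. /t/ is a voiceless obstruent between vowels /a/ and /i/, so it voices to [d]. /lavuvokuluatioth/ → lavuvoguluadioth.
Rule 4 (final cluster simplification): /h/ is the second consonant of a word-final cluster /th/, so it deletes. /lavuvoguluadioth/ → lavuvoguluadiot.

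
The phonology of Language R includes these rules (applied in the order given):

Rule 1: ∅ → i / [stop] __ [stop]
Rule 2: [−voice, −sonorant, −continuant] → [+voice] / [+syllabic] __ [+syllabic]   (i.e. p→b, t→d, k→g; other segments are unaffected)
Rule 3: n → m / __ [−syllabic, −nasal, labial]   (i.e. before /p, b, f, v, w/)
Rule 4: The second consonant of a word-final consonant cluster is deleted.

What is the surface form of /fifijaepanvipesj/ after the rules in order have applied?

Rule 1 (stop-cluster i-epenthesis): no segment meets the environment; /fifijaepanvipesj/ is unchanged.
Rule 2 (intervocalic voicing): /p/ is a voiceless stop between vowels /e/ and /a/, so it voices to [b]. /p/ is a voiceless stop between vowels /i/ and /e/, so it voices to [b]. /fifijaepanvipesj/ → fifijaebanvibesj.
Rule 3 (nasal place assimilation): /n/ precedes the labial consonant /v/, so it assimilates in place to [m]. /fifijaebanvibesj/ → fifijaebamvibesj.
Rule 4 (final cluster simplification): /j/ is the second consonant of a word-final cluster /sj/, so it deletes. /fifijaebamvibesj/ → fifijaebamvibes.

fifijaebamvibes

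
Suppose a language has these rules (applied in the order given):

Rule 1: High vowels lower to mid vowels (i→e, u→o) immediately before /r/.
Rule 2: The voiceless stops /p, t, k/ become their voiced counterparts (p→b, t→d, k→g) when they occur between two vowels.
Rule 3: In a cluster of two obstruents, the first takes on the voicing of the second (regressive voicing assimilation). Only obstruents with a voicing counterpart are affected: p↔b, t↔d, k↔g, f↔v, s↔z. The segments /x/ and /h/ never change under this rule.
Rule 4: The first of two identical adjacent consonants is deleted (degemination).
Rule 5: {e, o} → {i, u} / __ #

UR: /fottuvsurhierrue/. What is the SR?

fotufsorhierui

Rule 1 (pre-rhotic lowering): /u/ is a high vowel immediately before /r/, so it lowers to [o]. /fottuvsurhierrue/ → fottuvsorhierrue.
Rule 2 (intervocalic voicing): no segment meets the environment; /fottuvsorhierrue/ is unchanged.
Rule 3 (regressive voicing assimilation): /v/ precedes the voiceless obstruent /s/, so it devoices to [f] by assimilation. /fottuvsorhierrue/ → fottufsorhierrue.
Rule 4 (degemination): /tt/ is a geminate; the first /t/ deletes. /rr/ is a geminate; the first /r/ deletes. /fottufsorhierrue/ → fotufsorhierue.
Rule 5 (final vowel raising): /e/ is a mid vowel in word-final position, so it raises to [i]. /fotufsorhierue/ → fotufsorhierui.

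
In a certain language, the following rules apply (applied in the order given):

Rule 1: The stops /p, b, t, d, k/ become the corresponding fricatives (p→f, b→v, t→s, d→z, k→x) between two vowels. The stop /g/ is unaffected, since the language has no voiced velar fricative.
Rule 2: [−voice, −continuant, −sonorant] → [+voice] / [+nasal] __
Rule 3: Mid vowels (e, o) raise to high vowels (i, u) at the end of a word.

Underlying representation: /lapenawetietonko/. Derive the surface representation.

lafenawesiesongu

Rule 1 (intervocalic spirantization): /p/ is a stop between vowels /a/ and /e/, so it spirantizes to the fricative [f]. /t/ is a stop between vowels /e/ and /i/, so it spirantizes to the fricative [s]. /t/ is a stop between vowels /e/ and /o/, so it spirantizes to the fricative [s]. /lapenawetietonko/ → lafenawesiesonko.
Rule 2 (post-nasal voicing): /k/ is a voiceless stop immediately after the nasal /n/, so it voices to [g]. /lafenawesiesonko/ → lafenawesiesongo.
Rule 3 (final vowel raising): /o/ is a mid vowel in word-final position, so it raises to [u]. /lafenawesiesongo/ → lafenawesiesongu.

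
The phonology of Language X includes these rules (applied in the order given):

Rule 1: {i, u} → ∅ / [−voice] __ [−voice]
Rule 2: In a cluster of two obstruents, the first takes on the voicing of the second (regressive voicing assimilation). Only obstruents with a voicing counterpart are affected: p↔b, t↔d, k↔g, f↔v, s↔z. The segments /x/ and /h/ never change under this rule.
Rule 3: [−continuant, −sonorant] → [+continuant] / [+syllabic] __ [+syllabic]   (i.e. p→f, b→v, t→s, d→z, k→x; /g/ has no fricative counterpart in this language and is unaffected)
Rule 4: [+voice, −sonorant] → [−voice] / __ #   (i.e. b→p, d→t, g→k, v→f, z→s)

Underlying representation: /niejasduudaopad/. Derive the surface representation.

niejazduuzaofat

Rule 1 (high vowel syncope): no segment meets the environment; /niejasduudaopad/ is unchanged.
Rule 2 (regressive voicing assimilation): /s/ precedes the voiced obstruent /d/, so it voices to [z] by assimilation. /niejasduudaopad/ → niejazduudaopad.
Rule 3 (intervocalic spirantization): /d/ is a stop between vowels /u/ and /a/, so it spirantizes to the fricative [z]. /p/ is a stop between vowels /o/ and /a/, so it spirantizes to the fricative [f]. /niejazduudaopad/ → niejazduuzaofad.
Rule 4 (final devoicing): /d/ is a voiced obstruent in word-final position, so it devoices to [t]. /niejazduuzaofad/ → niejazduuzaofat.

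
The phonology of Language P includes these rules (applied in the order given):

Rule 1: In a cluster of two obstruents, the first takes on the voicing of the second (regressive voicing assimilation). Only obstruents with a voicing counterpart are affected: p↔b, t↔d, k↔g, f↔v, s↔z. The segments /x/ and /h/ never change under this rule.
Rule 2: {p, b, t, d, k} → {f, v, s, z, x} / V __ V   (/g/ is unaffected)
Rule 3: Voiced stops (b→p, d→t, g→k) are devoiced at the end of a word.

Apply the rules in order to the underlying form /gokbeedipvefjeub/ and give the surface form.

gogbeezibvefjeup

Rule 1 (regressive voicing assimilation): /k/ precedes the voiced obstruent /b/, so it voices to [g] by assimilation. /p/ precedes the voiced obstruent /v/, so it voices to [b] by assimilation. /gokbeedipvefjeub/ → gogbeedibvefjeub.
Rule 2 (intervocalic spirantization): /d/ is a stop between vowels /e/ and /i/, so it spirantizes to the fricative [z]. /gogbeedibvefjeub/ → gogbeezibvefjeub.
Rule 3 (final devoicing): /b/ is a voiced stop in word-final position, so it devoices to [p]. /gogbeezibvefjeub/ → gogbeezibvefjeup.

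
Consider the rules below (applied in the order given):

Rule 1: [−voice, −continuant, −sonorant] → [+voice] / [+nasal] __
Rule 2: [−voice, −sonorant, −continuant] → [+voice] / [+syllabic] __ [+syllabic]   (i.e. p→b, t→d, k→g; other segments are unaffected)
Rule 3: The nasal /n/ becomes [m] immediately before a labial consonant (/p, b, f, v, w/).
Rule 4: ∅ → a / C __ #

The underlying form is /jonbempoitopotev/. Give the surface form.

Rule 1 (post-nasal voicing): /p/ is a voiceless stop immediately after the nasal /m/, so it voices to [b]. /jonbempoitopotev/ → jonbemboitopotev.
Rule 2 (intervocalic voicing): /t/ is a voiceless stop between vowels /i/ and /o/, so it voices to [d]. /p/ is a voiceless stop between vowels /o/ and /o/, so it voices to [b]. /t/ is a voiceless stop between vowels /o/ and /e/, so it voices to [d]. /jonbemboitopotev/ → jonbemboidobodev.
Rule 3 (nasal place assimilation): /n/ precedes the labial consonant /b/, so it assimilates in place to [m]. /jonbemboidobodev/ → jombemboidobodev.
Rule 4 (final a-epenthesis): the form ends in the consonant /v/, so [a] is inserted word-finally. /jombemboidobodev/ → jombemboidobodeva.

jombemboidobodeva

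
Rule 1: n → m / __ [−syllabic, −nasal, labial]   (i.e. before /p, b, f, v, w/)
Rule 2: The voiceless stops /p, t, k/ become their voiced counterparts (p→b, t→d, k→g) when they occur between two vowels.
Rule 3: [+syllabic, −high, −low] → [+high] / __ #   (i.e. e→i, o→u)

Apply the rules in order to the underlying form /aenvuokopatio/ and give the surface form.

aemvuogobadiu

Rule 1 (nasal place assimilation): /n/ precedes the labial consonant /v/, so it assimilates in place to [m]. /aenvuokopatio/ → aemvuokopatio.
Rule 2 (intervocalic voicing): /k/ is a voiceless stop between vowels /o/ and /o/, so it voices to [g]. /p/ is a voiceless stop between vowels /o/ and /a/, so it voices to [b]. /t/ is a voiceless stop between vowels /a/ and /i/, so it voices to [d]. /aemvuokopatio/ → aemvuogobadio.
Rule 3 (final vowel raising): /o/ is a mid vowel in word-final position, so it raises to [u]. /aemvuogobadio/ → aemvuogobadiu.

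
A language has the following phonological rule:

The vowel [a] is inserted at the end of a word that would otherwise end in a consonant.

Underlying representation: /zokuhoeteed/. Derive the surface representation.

the form ends in the consonant /d/, so [a] is inserted word-finally.
Surface form: [zokuhoeteeda].

zokuhoeteeda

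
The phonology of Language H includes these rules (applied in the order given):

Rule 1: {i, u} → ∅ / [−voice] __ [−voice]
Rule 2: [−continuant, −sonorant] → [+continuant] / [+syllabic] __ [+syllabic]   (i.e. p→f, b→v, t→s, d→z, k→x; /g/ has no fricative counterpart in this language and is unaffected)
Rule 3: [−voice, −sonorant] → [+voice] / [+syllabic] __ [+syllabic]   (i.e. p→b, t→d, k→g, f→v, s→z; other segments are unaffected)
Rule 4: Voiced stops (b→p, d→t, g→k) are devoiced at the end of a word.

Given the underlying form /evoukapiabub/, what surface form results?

Rule 1 (high vowel syncope): no segment meets the environment; /evoukapiabub/ is unchanged.
Rule 2 (intervocalic spirantization): /k/ is a stop between vowels /u/ and /a/, so it spirantizes to the fricative [x]. /p/ is a stop between vowels /a/ and /i/, so it spirantizes to the fricative [f]. /b/ is a stop between vowels /a/ and /u/, so it spirantizes to the fricative [v]. /evoukapiabub/ → evouxafiavub.
Rule 3 (intervocalic voicing): /f/ is a voiceless obstruent between vowels /a/ and /i/, so it voices to [v]. /evouxafiavub/ → evouxaviavub.
Rule 4 (final devoicing): /b/ is a voiced stop in word-final position, so it devoices to [p]. /evouxaviavub/ → evouxaviavup.

evouxaviavup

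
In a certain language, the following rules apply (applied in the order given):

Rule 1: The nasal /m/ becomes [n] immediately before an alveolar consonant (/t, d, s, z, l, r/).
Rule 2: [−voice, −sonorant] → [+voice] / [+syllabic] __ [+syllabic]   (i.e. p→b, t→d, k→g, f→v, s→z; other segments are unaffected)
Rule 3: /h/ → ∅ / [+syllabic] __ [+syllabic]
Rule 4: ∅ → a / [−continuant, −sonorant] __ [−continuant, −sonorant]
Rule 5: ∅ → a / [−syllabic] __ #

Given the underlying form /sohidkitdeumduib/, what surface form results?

Rule 1 (nasal place assimilation): /m/ precedes the alveolar consonant /d/, so it assimilates in place to [n]. /sohidkitdeumduib/ → sohidkitdeunduib.
Rule 2 (intervocalic voicing): no segment meets the environment; /sohidkitdeunduib/ is unchanged.
Rule 3 (intervocalic h-deletion): /h/ occurs between vowels /o/ and /i/, so it deletes. /sohidkitdeunduib/ → soidkitdeunduib.
Rule 4 (stop-cluster a-epenthesis): /d/ and /k/ form a stop–stop cluster, so [a] is inserted between them. /t/ and /d/ form a stop–stop cluster, so [a] is inserted between them. /soidkitdeunduib/ → soidakitadeunduib.
Rule 5 (final a-epenthesis): the form ends in the consonant /b/, so [a] is inserted word-finally. /soidakitadeunduib/ → soidakitadeunduiba.

soidakitadeunduiba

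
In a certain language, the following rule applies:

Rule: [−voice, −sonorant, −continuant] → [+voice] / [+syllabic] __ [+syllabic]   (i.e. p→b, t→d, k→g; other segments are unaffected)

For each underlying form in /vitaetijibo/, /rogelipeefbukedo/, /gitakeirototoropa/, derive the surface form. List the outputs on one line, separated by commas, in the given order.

vidaedijibo, rogelibeefbugedo, gidageirododoroba

/vitaetijibo/: /t/ is a voiceless stop between vowels /i/ and /a/, so it voices to [d]. /t/ is a voiceless stop between vowels /e/ and /i/, so it voices to [d]. → [vidaedijibo].
/rogelipeefbukedo/: /p/ is a voiceless stop between vowels /i/ and /e/, so it voices to [b]. /k/ is a voiceless stop between vowels /u/ and /e/, so it voices to [g]. → [rogelibeefbugedo].
/gitakeirototoropa/: /t/ is a voiceless stop between vowels /i/ and /a/, so it voices to [d]. /k/ is a voiceless stop between vowels /a/ and /e/, so it voices to [g]. /t/ is a voiceless stop between vowels /o/ and /o/, so it voices to [d]. /t/ is a voiceless stop between vowels /o/ and /o/, so it voices to [d]. /p/ is a voiceless stop between vowels /o/ and /a/, so it voices to [b]. → [gidageirododoroba].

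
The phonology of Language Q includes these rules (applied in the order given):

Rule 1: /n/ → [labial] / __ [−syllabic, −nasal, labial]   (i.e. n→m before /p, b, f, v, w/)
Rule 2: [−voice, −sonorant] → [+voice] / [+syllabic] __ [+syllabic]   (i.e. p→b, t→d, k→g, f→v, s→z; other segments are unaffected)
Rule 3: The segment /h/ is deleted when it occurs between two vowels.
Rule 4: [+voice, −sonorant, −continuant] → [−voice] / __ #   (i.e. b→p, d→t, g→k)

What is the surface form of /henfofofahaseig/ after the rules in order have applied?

hemfovovaazeik

Rule 1 (nasal place assimilation): /n/ precedes the labial consonant /f/, so it assimilates in place to [m]. /henfofofahaseig/ → hemfofofahaseig.
Rule 2 (intervocalic voicing): /f/ is a voiceless obstruent between vowels /o/ and /o/, so it voices to [v]. /f/ is a voiceless obstruent between vowels /o/ and /a/, so it voices to [v]. /s/ is a voiceless obstruent between vowels /a/ and /e/, so it voices to [z]. /hemfofofahaseig/ → hemfovovahazeig.
Rule 3 (intervocalic h-deletion): /h/ occurs between vowels /a/ and /a/, so it deletes. /hemfovovahazeig/ → hemfovovaazeig.
Rule 4 (final devoicing): /g/ is a voiced stop in word-final position, so it devoices to [k]. /hemfovovaazeig/ → hemfovovaazeik.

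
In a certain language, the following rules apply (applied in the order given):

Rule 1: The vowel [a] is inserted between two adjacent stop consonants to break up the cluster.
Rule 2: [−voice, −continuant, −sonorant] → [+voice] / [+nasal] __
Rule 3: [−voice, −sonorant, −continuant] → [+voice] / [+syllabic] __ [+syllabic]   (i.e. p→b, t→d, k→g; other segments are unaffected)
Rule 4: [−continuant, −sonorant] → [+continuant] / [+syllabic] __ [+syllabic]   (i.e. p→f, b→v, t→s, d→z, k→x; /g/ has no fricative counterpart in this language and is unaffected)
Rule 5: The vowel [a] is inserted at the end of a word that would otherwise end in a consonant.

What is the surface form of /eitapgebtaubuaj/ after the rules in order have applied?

eizavagevazauvuaja

Rule 1 (stop-cluster a-epenthesis): /p/ and /g/ form a stop–stop cluster, so [a] is inserted between them. /b/ and /t/ form a stop–stop cluster, so [a] is inserted between them. /eitapgebtaubuaj/ → eitapagebataubuaj.
Rule 2 (post-nasal voicing): no segment meets the environment; /eitapagebataubuaj/ is unchanged.
Rule 3 (intervocalic voicing): /t/ is a voiceless stop between vowels /i/ and /a/, so it voices to [d]. /p/ is a voiceless stop between vowels /a/ and /a/, so it voices to [b]. /t/ is a voiceless stop between vowels /a/ and /a/, so it voices to [d]. /eitapagebataubuaj/ → eidabagebadaubuaj.
Rule 4 (intervocalic spirantization): /d/ is a stop between vowels /i/ and /a/, so it spirantizes to the fricative [z]. /b/ is a stop between vowels /a/ and /a/, so it spirantizes to the fricative [v]. /b/ is a stop between vowels /e/ and /a/, so it spirantizes to the fricative [v]. /d/ is a stop between vowels /a/ and /a/, so it spirantizes to the fricative [z]. /b/ is a stop between vowels /u/ and /u/, so it spirantizes to the fricative [v]. /eidabagebadaubuaj/ → eizavagevazauvuaj.
Rule 5 (final a-epenthesis): the form ends in the consonant /j/, so [a] is inserted word-finally. /eizavagevazauvuaj/ → eizavagevazauvuaja.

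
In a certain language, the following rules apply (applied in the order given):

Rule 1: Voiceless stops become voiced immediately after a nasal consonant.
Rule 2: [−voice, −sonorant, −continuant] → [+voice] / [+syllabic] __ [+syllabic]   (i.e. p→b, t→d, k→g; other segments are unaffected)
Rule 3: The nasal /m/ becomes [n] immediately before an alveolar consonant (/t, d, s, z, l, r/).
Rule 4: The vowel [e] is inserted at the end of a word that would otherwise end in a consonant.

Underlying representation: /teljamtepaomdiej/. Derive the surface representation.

teljandebaondieje

Rule 1 (post-nasal voicing): /t/ is a voiceless stop immediately after the nasal /m/, so it voices to [d]. /teljamtepaomdiej/ → teljamdepaomdiej.
Rule 2 (intervocalic voicing): /p/ is a voiceless stop between vowels /e/ and /a/, so it voices to [b]. /teljamdepaomdiej/ → teljamdebaomdiej.
Rule 3 (nasal place assimilation): /m/ precedes the alveolar consonant /d/, so it assimilates in place to [n]. /m/ precedes the alveolar consonant /d/, so it assimilates in place to [n]. /teljamdebaomdiej/ → teljandebaondiej.
Rule 4 (final e-epenthesis): the form ends in the consonant /j/, so [e] is inserted word-finally. /teljandebaondiej/ → teljandebaondieje.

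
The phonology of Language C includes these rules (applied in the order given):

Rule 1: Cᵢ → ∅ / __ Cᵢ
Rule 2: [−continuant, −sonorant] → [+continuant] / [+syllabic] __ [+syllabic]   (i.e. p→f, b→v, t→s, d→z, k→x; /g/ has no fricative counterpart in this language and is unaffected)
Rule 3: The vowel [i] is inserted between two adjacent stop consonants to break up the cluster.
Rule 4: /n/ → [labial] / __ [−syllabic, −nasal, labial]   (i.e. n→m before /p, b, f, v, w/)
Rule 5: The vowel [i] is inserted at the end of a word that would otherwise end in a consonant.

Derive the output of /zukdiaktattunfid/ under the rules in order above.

zukidiakitasumfidi

Rule 1 (degemination): /tt/ is a geminate; the first /t/ deletes. /zukdiaktattunfid/ → zukdiaktatunfid.
Rule 2 (intervocalic spirantization): /t/ is a stop between vowels /a/ and /u/, so it spirantizes to the fricative [s]. /zukdiaktatunfid/ → zukdiaktasunfid.
Rule 3 (stop-cluster i-epenthesis): /k/ and /d/ form a stop–stop cluster, so [i] is inserted between them. /k/ and /t/ form a stop–stop cluster, so [i] is inserted between them. /zukdiaktasunfid/ → zukidiakitasunfid.
Rule 4 (nasal place assimilation): /n/ precedes the labial consonant /f/, so it assimilates in place to [m]. /zukidiakitasunfid/ → zukidiakitasumfid.
Rule 5 (final i-epenthesis): the form ends in the consonant /d/, so [i] is inserted word-finally. /zukidiakitasumfid/ → zukidiakitasumfidi.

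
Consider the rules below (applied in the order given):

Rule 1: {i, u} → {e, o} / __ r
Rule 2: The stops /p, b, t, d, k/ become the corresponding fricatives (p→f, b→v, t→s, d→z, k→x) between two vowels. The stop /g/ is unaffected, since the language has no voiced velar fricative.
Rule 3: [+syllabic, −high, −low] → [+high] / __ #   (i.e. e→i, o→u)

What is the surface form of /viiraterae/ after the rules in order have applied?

Rule 1 (pre-rhotic lowering): /i/ is a high vowel immediately before /r/, so it lowers to [e]. /viiraterae/ → vieraterae.
Rule 2 (intervocalic spirantization): /t/ is a stop between vowels /a/ and /e/, so it spirantizes to the fricative [s]. /vieraterae/ → vieraserae.
Rule 3 (final vowel raising): /e/ is a mid vowel in word-final position, so it raises to [i]. /vieraserae/ → vieraserai.

vieraserai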